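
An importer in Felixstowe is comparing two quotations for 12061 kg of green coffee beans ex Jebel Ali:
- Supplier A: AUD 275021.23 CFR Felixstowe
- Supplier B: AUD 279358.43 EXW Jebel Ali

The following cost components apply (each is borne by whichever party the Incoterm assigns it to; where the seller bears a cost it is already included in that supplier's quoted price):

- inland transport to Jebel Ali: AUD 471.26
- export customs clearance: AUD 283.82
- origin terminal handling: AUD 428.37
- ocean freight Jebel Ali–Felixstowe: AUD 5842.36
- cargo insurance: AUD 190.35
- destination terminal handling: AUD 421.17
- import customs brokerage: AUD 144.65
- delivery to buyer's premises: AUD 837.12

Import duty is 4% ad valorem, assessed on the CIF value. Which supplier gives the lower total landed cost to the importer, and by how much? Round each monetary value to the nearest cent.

Supplier A (CFR):
CIF value = CFR price + insurance = 275021.23 + 190.35 = 275211.58
Import duty = 275211.58 × 4% = 11008.46
Buyer bears (A): 190.35 + 421.17 + 144.65 + 837.12 = 1593.29
Landed cost (A) = invoice 275021.23 + 1593.29 + duty 11008.46 = 287622.98
Supplier B (EXW):
CIF value = EXW price + inland to port + export clearance + origin terminal + freight + insurance = 279358.43 + 471.26 + 283.82 + 428.37 + 5842.36 + 190.35 = 286574.59
Import duty = 286574.59 × 4% = 11462.98
Buyer bears (B): 471.26 + 283.82 + 428.37 + 5842.36 + 190.35 + 421.17 + 144.65 + 837.12 = 8619.10
Landed cost (B) = invoice 279358.43 + 8619.10 + duty 11462.98 = 299440.51
Difference = |287622.98 − 299440.51| = 11817.53

Supplier A is cheaper by AUD 11817.53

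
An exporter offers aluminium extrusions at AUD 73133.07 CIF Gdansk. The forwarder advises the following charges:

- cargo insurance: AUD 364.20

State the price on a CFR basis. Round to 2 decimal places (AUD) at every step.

CFR price: AUD 72768.87

From CIF to CFR, the seller no longer bears: insurance.
CFR price = 73133.07 − 364.20 = 72768.87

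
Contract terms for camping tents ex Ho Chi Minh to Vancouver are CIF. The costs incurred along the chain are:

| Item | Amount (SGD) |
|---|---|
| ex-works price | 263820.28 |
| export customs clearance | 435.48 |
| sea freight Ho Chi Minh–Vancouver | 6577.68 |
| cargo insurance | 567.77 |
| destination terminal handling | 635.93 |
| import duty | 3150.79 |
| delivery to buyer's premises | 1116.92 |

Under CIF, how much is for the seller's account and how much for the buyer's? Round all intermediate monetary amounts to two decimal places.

Seller: SGD 271401.21; buyer: SGD 4903.64

CIF: the seller pays costs through ocean freight and marine insurance to the destination port.
Seller's account: goods 263820.28 + export clearance 435.48 + freight 6577.68 + insurance 567.77 = 271401.21
Buyer's account: destination terminal 635.93 + duty 3150.79 + delivery 1116.92 = 4903.64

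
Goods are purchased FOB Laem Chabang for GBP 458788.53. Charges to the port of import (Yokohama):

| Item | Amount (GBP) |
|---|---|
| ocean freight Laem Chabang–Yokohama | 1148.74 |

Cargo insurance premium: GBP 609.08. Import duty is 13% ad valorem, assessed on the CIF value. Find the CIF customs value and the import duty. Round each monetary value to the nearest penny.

CIF value: GBP 460546.35; import duty: GBP 59871.03

CIF = FOB price + freight + insurance
CIF = 458788.53 + 1148.74 + 609.08 = 460546.35
Import duty = 460546.35 × 13% = 59871.03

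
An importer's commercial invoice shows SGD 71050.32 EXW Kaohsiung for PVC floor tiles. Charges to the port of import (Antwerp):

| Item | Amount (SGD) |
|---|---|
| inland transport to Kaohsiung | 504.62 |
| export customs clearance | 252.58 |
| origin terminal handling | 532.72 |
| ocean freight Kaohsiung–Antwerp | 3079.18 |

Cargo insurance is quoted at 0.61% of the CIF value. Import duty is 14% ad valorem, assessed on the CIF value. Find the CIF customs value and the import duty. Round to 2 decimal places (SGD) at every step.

Let C be the CIF value. C = EXW price + pre-shipment costs + freight + 0.61% × C
C − 0.61% × C = 71050.32 + 504.62 + 252.58 + 532.72 + 3079.18
0.9939 × C = 75419.42
C = 75419.42 / 0.9939 = 75882.30
Insurance premium = 0.61% × 75882.30 = 462.88
Import duty = 75882.30 × 14% = 10623.52

CIF value: SGD 75882.30; import duty: SGD 10623.52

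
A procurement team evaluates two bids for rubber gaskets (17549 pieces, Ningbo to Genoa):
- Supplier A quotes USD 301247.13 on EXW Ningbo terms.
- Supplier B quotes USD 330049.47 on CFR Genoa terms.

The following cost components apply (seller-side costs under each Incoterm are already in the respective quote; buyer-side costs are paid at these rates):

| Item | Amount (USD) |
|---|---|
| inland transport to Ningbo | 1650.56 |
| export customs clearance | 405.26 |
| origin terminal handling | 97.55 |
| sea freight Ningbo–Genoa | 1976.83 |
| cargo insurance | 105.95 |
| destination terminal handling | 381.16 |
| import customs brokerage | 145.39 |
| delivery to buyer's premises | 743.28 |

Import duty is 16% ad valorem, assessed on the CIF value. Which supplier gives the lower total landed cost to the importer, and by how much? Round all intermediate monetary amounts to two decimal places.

Supplier A (EXW):
CIF value = EXW price + inland to port + export clearance + origin terminal + freight + insurance = 301247.13 + 1650.56 + 405.26 + 97.55 + 1976.83 + 105.95 = 305483.28
Import duty = 305483.28 × 16% = 48877.32
Buyer bears (A): 1650.56 + 405.26 + 97.55 + 1976.83 + 105.95 + 381.16 + 145.39 + 743.28 = 5505.98
Landed cost (A) = invoice 301247.13 + 5505.98 + duty 48877.32 = 355630.43
Supplier B (CFR):
CIF value = CFR price + insurance = 330049.47 + 105.95 = 330155.42
Import duty = 330155.42 × 16% = 52824.87
Buyer bears (B): 105.95 + 381.16 + 145.39 + 743.28 = 1375.78
Landed cost (B) = invoice 330049.47 + 1375.78 + duty 52824.87 = 384250.12
Difference = |355630.43 − 384250.12| = 28619.69

Supplier A is cheaper by USD 28619.69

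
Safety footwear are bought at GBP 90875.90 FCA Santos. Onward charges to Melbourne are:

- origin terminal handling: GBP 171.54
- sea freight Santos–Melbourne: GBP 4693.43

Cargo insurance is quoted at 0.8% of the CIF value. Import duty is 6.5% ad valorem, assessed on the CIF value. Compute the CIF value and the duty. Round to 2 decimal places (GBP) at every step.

CIF value: GBP 96512.97; import duty: GBP 6273.34

Let C be the CIF value. C = FCA price + pre-shipment costs + freight + 0.8% × C
C − 0.8% × C = 90875.90 + 171.54 + 4693.43
0.992 × C = 95740.87
C = 95740.87 / 0.992 = 96512.97
Insurance premium = 0.8% × 96512.97 = 772.10
Import duty = 96512.97 × 6.5% = 6273.34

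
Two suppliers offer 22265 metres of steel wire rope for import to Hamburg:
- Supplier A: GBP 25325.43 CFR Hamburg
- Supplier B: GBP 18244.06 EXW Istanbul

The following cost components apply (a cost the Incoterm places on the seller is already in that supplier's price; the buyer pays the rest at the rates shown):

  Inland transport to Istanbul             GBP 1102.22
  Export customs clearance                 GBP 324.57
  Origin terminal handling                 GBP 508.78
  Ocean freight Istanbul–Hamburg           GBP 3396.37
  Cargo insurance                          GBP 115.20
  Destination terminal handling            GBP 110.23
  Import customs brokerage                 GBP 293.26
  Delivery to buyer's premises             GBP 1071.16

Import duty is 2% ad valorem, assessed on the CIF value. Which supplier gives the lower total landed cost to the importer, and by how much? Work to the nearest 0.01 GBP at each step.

Supplier A (CFR):
CIF value = CFR price + insurance = 25325.43 + 115.20 = 25440.63
Import duty = 25440.63 × 2% = 508.81
Buyer bears (A): 115.20 + 110.23 + 293.26 + 1071.16 = 1589.85
Landed cost (A) = invoice 25325.43 + 1589.85 + duty 508.81 = 27424.09
Supplier B (EXW):
CIF value = EXW price + inland to port + export clearance + origin terminal + freight + insurance = 18244.06 + 1102.22 + 324.57 + 508.78 + 3396.37 + 115.20 = 23691.20
Import duty = 23691.20 × 2% = 473.82
Buyer bears (B): 1102.22 + 324.57 + 508.78 + 3396.37 + 115.20 + 110.23 + 293.26 + 1071.16 = 6921.79
Landed cost (B) = invoice 18244.06 + 6921.79 + duty 473.82 = 25639.67
Difference = |27424.09 − 25639.67| = 1784.42

Supplier B is cheaper by GBP 1784.42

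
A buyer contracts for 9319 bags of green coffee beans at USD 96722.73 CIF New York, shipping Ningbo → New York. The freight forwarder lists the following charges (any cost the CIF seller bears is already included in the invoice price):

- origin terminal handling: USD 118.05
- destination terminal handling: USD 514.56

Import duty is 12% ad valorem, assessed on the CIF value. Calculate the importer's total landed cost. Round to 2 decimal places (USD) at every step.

Total landed cost: USD 108844.02

CIF: the seller pays costs through ocean freight and marine insurance to the destination port.
Already in the invoice (seller's account under CIF): origin terminal — exclude.
The CIF price already equals the CIF value: 96722.73
Import duty = 96722.73 × 12% = 11606.73
Buyer bears: destination terminal 514.56 + duty 11606.73 = 12121.29
Landed cost = invoice 96722.73 + 12121.29 = 108844.02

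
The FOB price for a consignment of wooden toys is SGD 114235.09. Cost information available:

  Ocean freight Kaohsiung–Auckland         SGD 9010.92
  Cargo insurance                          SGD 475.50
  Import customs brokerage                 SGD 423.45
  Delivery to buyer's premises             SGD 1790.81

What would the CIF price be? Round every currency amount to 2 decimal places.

CIF price: SGD 123721.51

Not relevant to the conversion: brokerage, delivery — on the buyer under both terms; not part of either seller's price.
From FOB to CIF, the seller additionally bears: freight, insurance.
CIF price = 114235.09 + 9010.92 + 475.50 = 123721.51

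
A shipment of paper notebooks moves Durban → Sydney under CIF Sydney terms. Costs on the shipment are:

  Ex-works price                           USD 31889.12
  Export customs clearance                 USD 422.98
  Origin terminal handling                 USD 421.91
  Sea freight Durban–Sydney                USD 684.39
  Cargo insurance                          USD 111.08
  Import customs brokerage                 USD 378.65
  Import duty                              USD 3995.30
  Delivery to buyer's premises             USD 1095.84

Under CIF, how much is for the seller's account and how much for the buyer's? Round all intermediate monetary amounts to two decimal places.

Seller: USD 33529.48; buyer: USD 5469.79

CIF: the seller pays costs through ocean freight and marine insurance to the destination port.
Seller's account: goods 31889.12 + export clearance 422.98 + origin terminal 421.91 + freight 684.39 + insurance 111.08 = 33529.48
Buyer's account: brokerage 378.65 + duty 3995.30 + delivery 1095.84 = 5469.79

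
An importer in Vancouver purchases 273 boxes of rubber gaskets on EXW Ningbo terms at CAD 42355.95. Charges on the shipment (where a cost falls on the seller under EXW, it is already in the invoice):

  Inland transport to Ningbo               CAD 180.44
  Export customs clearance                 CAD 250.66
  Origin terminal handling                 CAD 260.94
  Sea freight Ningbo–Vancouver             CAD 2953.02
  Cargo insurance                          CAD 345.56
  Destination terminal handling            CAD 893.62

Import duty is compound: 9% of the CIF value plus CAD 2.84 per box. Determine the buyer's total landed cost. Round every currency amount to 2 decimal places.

EXW: the seller makes goods available at their premises; the buyer bears all onward costs.
CIF value = EXW price + inland to port + export clearance + origin terminal + freight + insurance = 42355.95 + 180.44 + 250.66 + 260.94 + 2953.02 + 345.56 = 46346.57
Ad valorem component: 46346.57 × 9% = 4171.19
Specific component: 273 × 2.84 = 775.32
Import duty = 4171.19 + 775.32 = 4946.51
Buyer bears: inland to port 180.44 + export clearance 250.66 + origin terminal 260.94 + freight 2953.02 + insurance 345.56 + destination terminal 893.62 + duty 4946.51 = 9830.75
Landed cost = invoice 42355.95 + 9830.75 = 52186.70

Total landed cost: CAD 52186.70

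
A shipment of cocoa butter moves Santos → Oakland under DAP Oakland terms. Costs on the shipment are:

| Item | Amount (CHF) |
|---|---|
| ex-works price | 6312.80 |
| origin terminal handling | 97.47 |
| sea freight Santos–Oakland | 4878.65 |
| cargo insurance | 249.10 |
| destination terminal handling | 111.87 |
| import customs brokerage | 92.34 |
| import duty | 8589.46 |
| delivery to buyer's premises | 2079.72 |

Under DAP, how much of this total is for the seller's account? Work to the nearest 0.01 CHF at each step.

Seller's account: CHF 13729.61

DAP: the seller bears all costs to the named destination except import duty and clearance.
Seller's account: goods 6312.80 + origin terminal 97.47 + freight 4878.65 + insurance 249.10 + destination terminal 111.87 + delivery 2079.72 = 13729.61
Buyer's account: brokerage 92.34 + duty 8589.46 = 8681.80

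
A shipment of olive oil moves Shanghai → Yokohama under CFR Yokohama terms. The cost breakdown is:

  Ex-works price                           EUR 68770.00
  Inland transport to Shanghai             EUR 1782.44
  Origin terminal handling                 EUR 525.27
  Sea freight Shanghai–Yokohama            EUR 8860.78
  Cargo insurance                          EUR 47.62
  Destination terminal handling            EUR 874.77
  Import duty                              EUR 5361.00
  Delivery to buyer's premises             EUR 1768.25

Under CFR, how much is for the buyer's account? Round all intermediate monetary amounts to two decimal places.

Buyer's account: EUR 8051.64

CFR: the seller pays costs through ocean freight to the destination port, but not insurance.
Seller's account: goods 68770.00 + inland to port 1782.44 + origin terminal 525.27 + freight 8860.78 = 79938.49
Buyer's account: insurance 47.62 + destination terminal 874.77 + duty 5361.00 + delivery 1768.25 = 8051.64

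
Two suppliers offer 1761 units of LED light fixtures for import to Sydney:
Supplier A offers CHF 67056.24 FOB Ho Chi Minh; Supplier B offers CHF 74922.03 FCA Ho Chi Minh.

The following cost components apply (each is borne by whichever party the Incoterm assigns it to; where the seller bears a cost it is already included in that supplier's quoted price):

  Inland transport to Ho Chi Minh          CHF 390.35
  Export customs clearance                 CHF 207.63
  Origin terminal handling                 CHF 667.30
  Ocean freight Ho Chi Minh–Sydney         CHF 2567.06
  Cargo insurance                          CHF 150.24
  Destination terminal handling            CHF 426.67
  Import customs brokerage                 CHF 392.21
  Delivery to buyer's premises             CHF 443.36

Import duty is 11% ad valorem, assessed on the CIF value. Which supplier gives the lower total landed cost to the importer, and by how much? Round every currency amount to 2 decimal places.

Supplier A is cheaper by CHF 9471.73

Supplier A (FOB):
CIF value = FOB price + freight + insurance = 67056.24 + 2567.06 + 150.24 = 69773.54
Import duty = 69773.54 × 11% = 7675.09
Buyer bears (A): 2567.06 + 150.24 + 426.67 + 392.21 + 443.36 = 3979.54
Landed cost (A) = invoice 67056.24 + 3979.54 + duty 7675.09 = 78710.87
Supplier B (FCA):
CIF value = FCA price + origin terminal + freight + insurance = 74922.03 + 667.30 + 2567.06 + 150.24 = 78306.63
Import duty = 78306.63 × 11% = 8613.73
Buyer bears (B): 667.30 + 2567.06 + 150.24 + 426.67 + 392.21 + 443.36 = 4646.84
Landed cost (B) = invoice 74922.03 + 4646.84 + duty 8613.73 = 88182.60
Difference = |78710.87 − 88182.60| = 9471.73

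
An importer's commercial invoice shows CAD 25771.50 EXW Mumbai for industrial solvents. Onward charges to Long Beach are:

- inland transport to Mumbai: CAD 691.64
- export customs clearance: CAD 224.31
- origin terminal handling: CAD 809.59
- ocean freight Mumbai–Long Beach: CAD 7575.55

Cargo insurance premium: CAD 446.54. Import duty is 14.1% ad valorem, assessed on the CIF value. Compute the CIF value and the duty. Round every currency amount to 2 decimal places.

CIF value: CAD 35519.13; import duty: CAD 5008.20

CIF = EXW price + pre-shipment costs + freight + insurance
CIF = 25771.50 + 691.64 + 224.31 + 809.59 + 7575.55 + 446.54 = 35519.13
Import duty = 35519.13 × 14.1% = 5008.20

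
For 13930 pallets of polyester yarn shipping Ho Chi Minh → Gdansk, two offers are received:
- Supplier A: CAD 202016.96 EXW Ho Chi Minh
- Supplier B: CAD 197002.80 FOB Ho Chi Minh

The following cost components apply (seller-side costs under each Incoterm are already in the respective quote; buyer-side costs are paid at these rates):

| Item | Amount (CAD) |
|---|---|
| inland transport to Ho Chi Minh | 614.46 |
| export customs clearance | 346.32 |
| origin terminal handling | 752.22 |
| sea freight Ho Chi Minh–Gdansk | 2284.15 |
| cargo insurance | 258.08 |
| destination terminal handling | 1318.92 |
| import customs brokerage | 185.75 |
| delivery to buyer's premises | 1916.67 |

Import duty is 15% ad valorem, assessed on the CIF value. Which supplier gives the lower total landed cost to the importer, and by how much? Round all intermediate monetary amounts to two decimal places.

Supplier A (EXW):
CIF value = EXW price + inland to port + export clearance + origin terminal + freight + insurance = 202016.96 + 614.46 + 346.32 + 752.22 + 2284.15 + 258.08 = 206272.19
Import duty = 206272.19 × 15% = 30940.83
Buyer bears (A): 614.46 + 346.32 + 752.22 + 2284.15 + 258.08 + 1318.92 + 185.75 + 1916.67 = 7676.57
Landed cost (A) = invoice 202016.96 + 7676.57 + duty 30940.83 = 240634.36
Supplier B (FOB):
CIF value = FOB price + freight + insurance = 197002.80 + 2284.15 + 258.08 = 199545.03
Import duty = 199545.03 × 15% = 29931.75
Buyer bears (B): 2284.15 + 258.08 + 1318.92 + 185.75 + 1916.67 = 5963.57
Landed cost (B) = invoice 197002.80 + 5963.57 + duty 29931.75 = 232898.12
Difference = |240634.36 − 232898.12| = 7736.24

Supplier B is cheaper by CAD 7736.24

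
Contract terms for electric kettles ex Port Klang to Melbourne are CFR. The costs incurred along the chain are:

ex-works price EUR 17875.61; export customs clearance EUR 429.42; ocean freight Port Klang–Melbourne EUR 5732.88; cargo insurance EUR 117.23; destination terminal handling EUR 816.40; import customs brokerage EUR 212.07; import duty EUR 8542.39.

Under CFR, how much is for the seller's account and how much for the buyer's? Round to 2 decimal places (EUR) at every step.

Seller: EUR 24037.91; buyer: EUR 9688.09

CFR: the seller pays costs through ocean freight to the destination port, but not insurance.
Seller's account: goods 17875.61 + export clearance 429.42 + freight 5732.88 = 24037.91
Buyer's account: insurance 117.23 + destination terminal 816.40 + brokerage 212.07 + duty 8542.39 = 9688.09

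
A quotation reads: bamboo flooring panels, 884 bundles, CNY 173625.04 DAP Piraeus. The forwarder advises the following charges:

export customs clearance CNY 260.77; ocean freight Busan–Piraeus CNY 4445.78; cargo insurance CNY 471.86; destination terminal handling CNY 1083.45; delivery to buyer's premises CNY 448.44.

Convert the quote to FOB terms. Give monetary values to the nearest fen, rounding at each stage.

Not relevant to the conversion: export clearance — on the seller under both DAP and FOB; already in the DAP price and stays in the FOB price.
From DAP to FOB, the seller no longer bears: freight, insurance, destination terminal, delivery.
FOB price = 173625.04 − 4445.78 − 471.86 − 1083.45 − 448.44 = 167175.51

FOB price: CNY 167175.51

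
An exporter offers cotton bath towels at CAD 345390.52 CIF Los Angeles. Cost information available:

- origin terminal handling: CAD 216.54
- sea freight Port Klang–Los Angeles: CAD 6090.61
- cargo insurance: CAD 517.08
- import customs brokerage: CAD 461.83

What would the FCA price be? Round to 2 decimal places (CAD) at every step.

FCA price: CAD 338566.29

Not relevant to the conversion: brokerage — on the buyer under both terms; not part of either seller's price.
From CIF to FCA, the seller no longer bears: origin terminal, freight, insurance.
FCA price = 345390.52 − 216.54 − 6090.61 − 517.08 = 338566.29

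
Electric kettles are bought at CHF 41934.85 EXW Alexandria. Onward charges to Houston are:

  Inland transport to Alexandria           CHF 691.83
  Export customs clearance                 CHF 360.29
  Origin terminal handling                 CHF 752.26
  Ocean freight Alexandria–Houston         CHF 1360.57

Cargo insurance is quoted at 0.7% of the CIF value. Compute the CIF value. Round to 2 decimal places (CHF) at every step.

CIF value: CHF 45417.72

Let C be the CIF value. C = EXW price + pre-shipment costs + freight + 0.7% × C
C − 0.7% × C = 41934.85 + 691.83 + 360.29 + 752.26 + 1360.57
0.993 × C = 45099.80
C = 45099.80 / 0.993 = 45417.72
Insurance premium = 0.7% × 45417.72 = 317.92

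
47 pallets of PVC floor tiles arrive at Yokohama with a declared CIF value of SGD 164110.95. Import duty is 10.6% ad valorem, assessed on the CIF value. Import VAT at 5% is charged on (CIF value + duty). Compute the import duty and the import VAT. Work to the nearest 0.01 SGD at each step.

Import duty: SGD 17395.76; import VAT: SGD 9075.34

Import duty = 164110.95 × 10.6% = 17395.76
VAT base = CIF + duty = 164110.95 + 17395.76 = 181506.71
Import VAT = 181506.71 × 5% = 9075.34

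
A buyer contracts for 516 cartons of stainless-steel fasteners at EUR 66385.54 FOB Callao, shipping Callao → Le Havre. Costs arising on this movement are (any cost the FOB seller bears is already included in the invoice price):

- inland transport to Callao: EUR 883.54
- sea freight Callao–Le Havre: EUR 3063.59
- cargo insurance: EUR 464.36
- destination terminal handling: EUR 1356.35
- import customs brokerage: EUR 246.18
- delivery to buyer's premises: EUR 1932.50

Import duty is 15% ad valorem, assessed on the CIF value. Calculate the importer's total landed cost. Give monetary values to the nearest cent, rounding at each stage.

FOB: the seller bears costs until goods are on board at the origin port; the buyer bears freight, insurance and all costs thereafter.
Already in the invoice (seller's account under FOB): inland to port — exclude.
CIF value = FOB price + freight + insurance = 66385.54 + 3063.59 + 464.36 = 69913.49
Import duty = 69913.49 × 15% = 10487.02
Buyer bears: freight 3063.59 + insurance 464.36 + destination terminal 1356.35 + brokerage 246.18 + delivery 1932.50 + duty 10487.02 = 17550.00
Landed cost = invoice 66385.54 + 17550.00 = 83935.54

Total landed cost: EUR 83935.54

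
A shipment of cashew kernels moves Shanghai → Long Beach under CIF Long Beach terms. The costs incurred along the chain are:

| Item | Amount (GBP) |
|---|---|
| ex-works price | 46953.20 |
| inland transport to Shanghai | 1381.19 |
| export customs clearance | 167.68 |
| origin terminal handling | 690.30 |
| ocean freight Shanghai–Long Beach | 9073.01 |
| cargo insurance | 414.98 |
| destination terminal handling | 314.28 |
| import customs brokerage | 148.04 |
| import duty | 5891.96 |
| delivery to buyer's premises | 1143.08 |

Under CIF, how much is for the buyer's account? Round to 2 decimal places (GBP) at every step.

Buyer's account: GBP 7497.36

CIF: the seller pays costs through ocean freight and marine insurance to the destination port.
Seller's account: goods 46953.20 + inland to port 1381.19 + export clearance 167.68 + origin terminal 690.30 + freight 9073.01 + insurance 414.98 = 58680.36
Buyer's account: destination terminal 314.28 + brokerage 148.04 + duty 5891.96 + delivery 1143.08 = 7497.36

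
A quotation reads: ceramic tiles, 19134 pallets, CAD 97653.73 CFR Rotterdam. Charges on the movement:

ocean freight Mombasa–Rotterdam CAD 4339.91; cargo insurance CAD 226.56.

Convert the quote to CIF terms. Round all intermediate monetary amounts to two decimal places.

Not relevant to the conversion: freight — on the seller under both CFR and CIF; already in the CFR price and stays in the CIF price.
From CFR to CIF, the seller additionally bears: insurance.
CIF price = 97653.73 + 226.56 = 97880.29

CIF price: CAD 97880.29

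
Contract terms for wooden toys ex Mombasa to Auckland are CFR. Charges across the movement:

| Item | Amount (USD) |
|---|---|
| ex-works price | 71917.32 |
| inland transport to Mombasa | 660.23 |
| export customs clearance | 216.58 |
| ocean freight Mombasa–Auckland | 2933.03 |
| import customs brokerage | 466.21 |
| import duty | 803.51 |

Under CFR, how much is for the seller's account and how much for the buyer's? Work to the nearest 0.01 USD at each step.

CFR: the seller pays costs through ocean freight to the destination port, but not insurance.
Seller's account: goods 71917.32 + inland to port 660.23 + export clearance 216.58 + freight 2933.03 = 75727.16
Buyer's account: brokerage 466.21 + duty 803.51 = 1269.72

Seller: USD 75727.16; buyer: USD 1269.72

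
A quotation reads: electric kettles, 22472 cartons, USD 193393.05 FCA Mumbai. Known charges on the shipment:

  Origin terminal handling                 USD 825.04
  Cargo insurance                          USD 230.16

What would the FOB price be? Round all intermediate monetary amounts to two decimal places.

FOB price: USD 194218.09

Not relevant to the conversion: insurance — on the buyer under both terms; not part of either seller's price.
From FCA to FOB, the seller additionally bears: origin terminal.
FOB price = 193393.05 + 825.04 = 194218.09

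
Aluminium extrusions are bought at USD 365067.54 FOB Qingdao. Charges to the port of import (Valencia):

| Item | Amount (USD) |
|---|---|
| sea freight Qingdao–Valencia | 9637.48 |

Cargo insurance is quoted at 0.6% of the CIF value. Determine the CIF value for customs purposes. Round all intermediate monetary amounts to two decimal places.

Let C be the CIF value. C = FOB price + freight + 0.6% × C
C − 0.6% × C = 365067.54 + 9637.48
0.994 × C = 374705.02
C = 374705.02 / 0.994 = 376966.82
Insurance premium = 0.6% × 376966.82 = 2261.80

CIF value: USD 376966.82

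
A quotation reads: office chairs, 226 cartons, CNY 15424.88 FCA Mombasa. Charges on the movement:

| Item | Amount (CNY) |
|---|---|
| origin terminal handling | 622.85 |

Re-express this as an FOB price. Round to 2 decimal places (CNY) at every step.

FOB price: CNY 16047.73

From FCA to FOB, the seller additionally bears: origin terminal.
FOB price = 15424.88 + 622.85 = 16047.73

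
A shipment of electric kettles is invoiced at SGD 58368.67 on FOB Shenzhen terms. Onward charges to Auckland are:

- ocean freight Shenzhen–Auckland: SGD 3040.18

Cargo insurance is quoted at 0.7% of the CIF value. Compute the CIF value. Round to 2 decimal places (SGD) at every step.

CIF value: SGD 61841.74

Let C be the CIF value. C = FOB price + freight + 0.7% × C
C − 0.7% × C = 58368.67 + 3040.18
0.993 × C = 61408.85
C = 61408.85 / 0.993 = 61841.74
Insurance premium = 0.7% × 61841.74 = 432.89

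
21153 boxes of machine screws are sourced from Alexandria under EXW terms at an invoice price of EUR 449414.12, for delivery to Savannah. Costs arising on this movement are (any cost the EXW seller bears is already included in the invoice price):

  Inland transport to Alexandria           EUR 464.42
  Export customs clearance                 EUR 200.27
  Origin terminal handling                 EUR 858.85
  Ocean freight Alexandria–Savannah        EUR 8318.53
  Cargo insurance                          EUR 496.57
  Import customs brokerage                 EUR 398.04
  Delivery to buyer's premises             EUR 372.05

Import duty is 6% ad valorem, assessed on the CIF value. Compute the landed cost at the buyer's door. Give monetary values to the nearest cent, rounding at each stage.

EXW: the seller makes goods available at their premises; the buyer bears all onward costs.
CIF value = EXW price + inland to port + export clearance + origin terminal + freight + insurance = 449414.12 + 464.42 + 200.27 + 858.85 + 8318.53 + 496.57 = 459752.76
Import duty = 459752.76 × 6% = 27585.17
Buyer bears: inland to port 464.42 + export clearance 200.27 + origin terminal 858.85 + freight 8318.53 + insurance 496.57 + brokerage 398.04 + delivery 372.05 + duty 27585.17 = 38693.90
Landed cost = invoice 449414.12 + 38693.90 = 488108.02

Total landed cost: EUR 488108.02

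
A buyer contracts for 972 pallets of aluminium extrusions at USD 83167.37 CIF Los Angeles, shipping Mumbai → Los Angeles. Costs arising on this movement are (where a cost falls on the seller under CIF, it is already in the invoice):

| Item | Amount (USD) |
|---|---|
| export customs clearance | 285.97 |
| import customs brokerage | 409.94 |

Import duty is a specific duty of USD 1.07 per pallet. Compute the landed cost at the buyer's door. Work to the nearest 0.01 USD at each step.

Total landed cost: USD 84617.35

CIF: the seller pays costs through ocean freight and marine insurance to the destination port.
Already in the invoice (seller's account under CIF): export clearance — exclude.
The CIF price already equals the CIF value: 83167.37
Import duty = 972 × 1.07 = 1040.04
Buyer bears: brokerage 409.94 + duty 1040.04 = 1449.98
Landed cost = invoice 83167.37 + 1449.98 = 84617.35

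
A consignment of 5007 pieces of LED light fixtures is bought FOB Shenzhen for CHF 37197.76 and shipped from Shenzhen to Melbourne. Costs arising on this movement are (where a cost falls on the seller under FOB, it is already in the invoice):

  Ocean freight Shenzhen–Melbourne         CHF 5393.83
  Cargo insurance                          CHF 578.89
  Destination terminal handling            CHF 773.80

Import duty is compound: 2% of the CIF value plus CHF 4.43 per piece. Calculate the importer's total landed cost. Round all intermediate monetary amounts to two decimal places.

Total landed cost: CHF 66988.70

FOB: the seller bears costs until goods are on board at the origin port; the buyer bears freight, insurance and all costs thereafter.
CIF value = FOB price + freight + insurance = 37197.76 + 5393.83 + 578.89 = 43170.48
Ad valorem component: 43170.48 × 2% = 863.41
Specific component: 5007 × 4.43 = 22181.01
Import duty = 863.41 + 22181.01 = 23044.42
Buyer bears: freight 5393.83 + insurance 578.89 + destination terminal 773.80 + duty 23044.42 = 29790.94
Landed cost = invoice 37197.76 + 29790.94 = 66988.70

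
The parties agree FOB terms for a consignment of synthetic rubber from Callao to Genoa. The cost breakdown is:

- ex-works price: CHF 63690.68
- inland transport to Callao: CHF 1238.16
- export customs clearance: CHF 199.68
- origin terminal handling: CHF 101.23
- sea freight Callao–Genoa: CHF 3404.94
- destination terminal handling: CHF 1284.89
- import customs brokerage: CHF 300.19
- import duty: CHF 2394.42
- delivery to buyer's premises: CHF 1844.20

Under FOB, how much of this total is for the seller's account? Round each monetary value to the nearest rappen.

FOB: the seller bears costs until goods are on board at the origin port; the buyer bears freight, insurance and all costs thereafter.
Seller's account: goods 63690.68 + inland to port 1238.16 + export clearance 199.68 + origin terminal 101.23 = 65229.75
Buyer's account: freight 3404.94 + destination terminal 1284.89 + brokerage 300.19 + duty 2394.42 + delivery 1844.20 = 9228.64

Seller's account: CHF 65229.75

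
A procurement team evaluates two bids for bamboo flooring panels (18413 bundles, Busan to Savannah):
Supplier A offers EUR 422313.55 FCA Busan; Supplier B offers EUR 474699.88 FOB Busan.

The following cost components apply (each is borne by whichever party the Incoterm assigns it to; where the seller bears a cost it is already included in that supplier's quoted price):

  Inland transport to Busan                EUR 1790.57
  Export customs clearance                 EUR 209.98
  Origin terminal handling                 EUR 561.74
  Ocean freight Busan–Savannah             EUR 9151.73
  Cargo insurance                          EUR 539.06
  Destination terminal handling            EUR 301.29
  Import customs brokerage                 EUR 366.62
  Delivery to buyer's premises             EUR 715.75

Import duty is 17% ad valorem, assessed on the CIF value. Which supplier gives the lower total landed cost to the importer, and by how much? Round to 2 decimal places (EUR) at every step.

Supplier A is cheaper by EUR 60634.77

Supplier A (FCA):
CIF value = FCA price + origin terminal + freight + insurance = 422313.55 + 561.74 + 9151.73 + 539.06 = 432566.08
Import duty = 432566.08 × 17% = 73536.23
Buyer bears (A): 561.74 + 9151.73 + 539.06 + 301.29 + 366.62 + 715.75 = 11636.19
Landed cost (A) = invoice 422313.55 + 11636.19 + duty 73536.23 = 507485.97
Supplier B (FOB):
CIF value = FOB price + freight + insurance = 474699.88 + 9151.73 + 539.06 = 484390.67
Import duty = 484390.67 × 17% = 82346.41
Buyer bears (B): 9151.73 + 539.06 + 301.29 + 366.62 + 715.75 = 11074.45
Landed cost (B) = invoice 474699.88 + 11074.45 + duty 82346.41 = 568120.74
Difference = |507485.97 − 568120.74| = 60634.77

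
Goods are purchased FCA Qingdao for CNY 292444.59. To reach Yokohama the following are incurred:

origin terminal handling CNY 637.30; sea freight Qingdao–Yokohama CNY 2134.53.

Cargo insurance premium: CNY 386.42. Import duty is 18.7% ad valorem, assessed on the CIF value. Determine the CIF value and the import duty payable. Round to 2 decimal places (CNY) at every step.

CIF value: CNY 295602.84; import duty: CNY 55277.73

CIF = FCA price + pre-shipment costs + freight + insurance
CIF = 292444.59 + 637.30 + 2134.53 + 386.42 = 295602.84
Import duty = 295602.84 × 18.7% = 55277.73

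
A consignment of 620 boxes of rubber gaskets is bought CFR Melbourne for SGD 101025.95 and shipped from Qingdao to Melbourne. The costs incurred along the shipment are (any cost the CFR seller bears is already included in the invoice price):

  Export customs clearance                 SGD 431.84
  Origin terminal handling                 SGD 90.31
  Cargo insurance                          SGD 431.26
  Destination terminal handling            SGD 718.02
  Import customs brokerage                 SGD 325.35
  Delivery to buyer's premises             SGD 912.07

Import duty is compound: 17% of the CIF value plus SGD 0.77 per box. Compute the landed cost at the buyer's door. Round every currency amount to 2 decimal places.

CFR: the seller pays costs through ocean freight to the destination port, but not insurance.
Already in the invoice (seller's account under CFR): export clearance, origin terminal — exclude.
CIF value = CFR price + insurance = 101025.95 + 431.26 = 101457.21
Ad valorem component: 101457.21 × 17% = 17247.73
Specific component: 620 × 0.77 = 477.40
Import duty = 17247.73 + 477.40 = 17725.13
Buyer bears: insurance 431.26 + destination terminal 718.02 + brokerage 325.35 + delivery 912.07 + duty 17725.13 = 20111.83
Landed cost = invoice 101025.95 + 20111.83 = 121137.78

Total landed cost: SGD 121137.78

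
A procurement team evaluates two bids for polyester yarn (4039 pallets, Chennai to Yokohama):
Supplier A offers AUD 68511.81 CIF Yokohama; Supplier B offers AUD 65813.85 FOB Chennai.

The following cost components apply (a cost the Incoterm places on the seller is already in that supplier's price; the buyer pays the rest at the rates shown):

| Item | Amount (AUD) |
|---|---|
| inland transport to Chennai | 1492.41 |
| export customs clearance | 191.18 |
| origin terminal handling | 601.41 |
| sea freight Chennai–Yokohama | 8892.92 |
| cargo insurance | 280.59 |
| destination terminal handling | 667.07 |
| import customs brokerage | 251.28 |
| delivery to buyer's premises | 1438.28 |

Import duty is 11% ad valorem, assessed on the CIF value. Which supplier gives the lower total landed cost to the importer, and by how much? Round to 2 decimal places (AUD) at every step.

Supplier A (CIF):
The CIF price already equals the CIF value: 68511.81
Import duty = 68511.81 × 11% = 7536.30
Buyer bears (A): 667.07 + 251.28 + 1438.28 = 2356.63
Landed cost (A) = invoice 68511.81 + 2356.63 + duty 7536.30 = 78404.74
Supplier B (FOB):
CIF value = FOB price + freight + insurance = 65813.85 + 8892.92 + 280.59 = 74987.36
Import duty = 74987.36 × 11% = 8248.61
Buyer bears (B): 8892.92 + 280.59 + 667.07 + 251.28 + 1438.28 = 11530.14
Landed cost (B) = invoice 65813.85 + 11530.14 + duty 8248.61 = 85592.60
Difference = |78404.74 − 85592.60| = 7187.86

Supplier A is cheaper by AUD 7187.86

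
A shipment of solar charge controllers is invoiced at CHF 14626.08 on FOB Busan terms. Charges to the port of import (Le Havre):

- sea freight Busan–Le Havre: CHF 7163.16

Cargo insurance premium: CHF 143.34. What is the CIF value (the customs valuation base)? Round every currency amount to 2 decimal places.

CIF value: CHF 21932.58

CIF = FOB price + freight + insurance
CIF = 14626.08 + 7163.16 + 143.34 = 21932.58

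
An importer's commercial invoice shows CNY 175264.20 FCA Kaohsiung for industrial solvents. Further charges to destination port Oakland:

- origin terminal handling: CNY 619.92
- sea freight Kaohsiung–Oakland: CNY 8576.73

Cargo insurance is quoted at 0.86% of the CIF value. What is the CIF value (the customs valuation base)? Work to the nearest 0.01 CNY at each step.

CIF value: CNY 186060.97

Let C be the CIF value. C = FCA price + pre-shipment costs + freight + 0.86% × C
C − 0.86% × C = 175264.20 + 619.92 + 8576.73
0.9914 × C = 184460.85
C = 184460.85 / 0.9914 = 186060.97
Insurance premium = 0.86% × 186060.97 = 1600.12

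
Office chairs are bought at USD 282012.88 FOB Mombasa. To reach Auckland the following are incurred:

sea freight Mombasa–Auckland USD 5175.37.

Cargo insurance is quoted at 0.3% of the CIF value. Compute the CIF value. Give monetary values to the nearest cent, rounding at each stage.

Let C be the CIF value. C = FOB price + freight + 0.3% × C
C − 0.3% × C = 282012.88 + 5175.37
0.997 × C = 287188.25
C = 287188.25 / 0.997 = 288052.41
Insurance premium = 0.3% × 288052.41 = 864.16

CIF value: USD 288052.41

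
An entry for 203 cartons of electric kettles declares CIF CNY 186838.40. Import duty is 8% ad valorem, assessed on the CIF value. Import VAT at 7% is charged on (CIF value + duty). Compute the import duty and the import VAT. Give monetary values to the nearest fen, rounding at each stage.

Import duty = 186838.40 × 8% = 14947.07
VAT base = CIF + duty = 186838.40 + 14947.07 = 201785.47
Import VAT = 201785.47 × 7% = 14124.98

Import duty: CNY 14947.07; import VAT: CNY 14124.98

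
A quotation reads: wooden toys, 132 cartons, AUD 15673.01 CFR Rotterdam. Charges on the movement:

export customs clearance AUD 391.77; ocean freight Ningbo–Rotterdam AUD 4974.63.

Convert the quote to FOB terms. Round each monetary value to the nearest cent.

FOB price: AUD 10698.38

Not relevant to the conversion: export clearance — on the seller under both CFR and FOB; already in the CFR price and stays in the FOB price.
From CFR to FOB, the seller no longer bears: freight.
FOB price = 15673.01 − 4974.63 = 10698.38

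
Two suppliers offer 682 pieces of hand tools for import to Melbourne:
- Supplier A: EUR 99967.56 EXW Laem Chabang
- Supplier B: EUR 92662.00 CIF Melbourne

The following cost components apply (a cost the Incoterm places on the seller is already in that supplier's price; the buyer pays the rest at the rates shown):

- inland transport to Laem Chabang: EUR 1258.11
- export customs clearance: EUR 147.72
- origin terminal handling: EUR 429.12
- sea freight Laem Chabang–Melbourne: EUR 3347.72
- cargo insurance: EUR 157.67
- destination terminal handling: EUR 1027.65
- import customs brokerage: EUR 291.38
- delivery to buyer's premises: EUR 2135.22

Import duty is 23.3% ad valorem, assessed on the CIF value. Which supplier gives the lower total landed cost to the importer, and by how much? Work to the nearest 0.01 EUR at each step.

Supplier A (EXW):
CIF value = EXW price + inland to port + export clearance + origin terminal + freight + insurance = 99967.56 + 1258.11 + 147.72 + 429.12 + 3347.72 + 157.67 = 105307.90
Import duty = 105307.90 × 23.3% = 24536.74
Buyer bears (A): 1258.11 + 147.72 + 429.12 + 3347.72 + 157.67 + 1027.65 + 291.38 + 2135.22 = 8794.59
Landed cost (A) = invoice 99967.56 + 8794.59 + duty 24536.74 = 133298.89
Supplier B (CIF):
The CIF price already equals the CIF value: 92662.00
Import duty = 92662.00 × 23.3% = 21590.25
Buyer bears (B): 1027.65 + 291.38 + 2135.22 = 3454.25
Landed cost (B) = invoice 92662.00 + 3454.25 + duty 21590.25 = 117706.50
Difference = |133298.89 − 117706.50| = 15592.39

Supplier B is cheaper by EUR 15592.39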